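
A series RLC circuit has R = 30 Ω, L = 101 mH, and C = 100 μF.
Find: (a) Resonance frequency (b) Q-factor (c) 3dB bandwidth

Step 1 — Resonance: ω₀ = 1/√(LC) = 1/√(0.101·0.0001) = 314.7 rad/s.
Step 2 — f₀ = ω₀/(2π) = 50.08 Hz.
Step 3 — Series Q: Q = ω₀L/R = 314.7·0.101/30 = 1.059.
Step 4 — Bandwidth: Δω = ω₀/Q = 297 rad/s; BW = Δω/(2π) = 47.27 Hz.

(a) f₀ = 50.08 Hz  (b) Q = 1.059  (c) BW = 47.27 Hz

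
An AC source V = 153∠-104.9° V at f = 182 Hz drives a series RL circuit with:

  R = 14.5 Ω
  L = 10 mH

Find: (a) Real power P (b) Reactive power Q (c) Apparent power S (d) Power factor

Step 1 — Angular frequency: ω = 2π·f = 2π·182 = 1144 rad/s.
Step 2 — Component impedances:
  R: Z = R = 14.5 Ω
  L: Z = jωL = j·1144·0.01 = 0 + j11.44 Ω
Step 3 — Series combination: Z_total = R + L = 14.5 + j11.44 Ω = 18.47∠38.3° Ω.
Step 4 — Source phasor: V = 153∠-104.9° V = -39.34 - j147.9 V.
Step 5 — Current: I = V / Z = -6.631 - j4.968 A = 8.285∠-143.2° A.
Step 6 — Complex power: S = V·I* = 995.3 + j785 VA.
Step 7 — Real power: P = Re(S) = 995.3 W.
Step 8 — Reactive power: Q = Im(S) = 785 VAR.
Step 9 — Apparent power: |S| = 1268 VA.
Step 10 — Power factor: PF = P/|S| = 0.7852 (lagging).

(a) P = 995.3 W  (b) Q = 785 VAR  (c) S = 1268 VA  (d) PF = 0.7852 (lagging)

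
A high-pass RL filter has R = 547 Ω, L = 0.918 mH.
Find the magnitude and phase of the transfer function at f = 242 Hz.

Step 1 — Angular frequency: ω = 2π·242 = 1521 rad/s.
Step 2 — Transfer function: H(jω) = jωL/(R + jωL).
Step 3 — Numerator jωL = j·1.396; denominator R + jωL = 547 + j1.396.
Step 4 — H = 6.512e-06 + j0.002552.
Step 5 — Magnitude: |H| = 0.002552 (-51.9 dB); phase: φ = 89.9°.

|H| = 0.002552 (-51.9 dB), φ = 89.9°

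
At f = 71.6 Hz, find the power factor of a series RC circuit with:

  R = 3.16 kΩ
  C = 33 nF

Step 1 — Angular frequency: ω = 2π·f = 2π·71.6 = 449.9 rad/s.
Step 2 — Component impedances:
  R: Z = R = 3160 Ω
  C: Z = 1/(jωC) = -j/(ω·C) = 0 - j6.736e+04 Ω
Step 3 — Series combination: Z_total = R + C = 3160 - j6.736e+04 Ω = 6.743e+04∠-87.3° Ω.
Step 4 — Power factor: PF = cos(φ) = Re(Z)/|Z| = 3160/6.743e+04 = 0.04686.
Step 5 — Type: Im(Z) = -6.736e+04 ⇒ leading (phase φ = -87.3°).

PF = 0.04686 (leading, φ = -87.3°)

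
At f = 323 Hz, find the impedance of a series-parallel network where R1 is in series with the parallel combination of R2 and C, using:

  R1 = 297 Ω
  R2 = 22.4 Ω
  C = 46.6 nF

Step 1 — Angular frequency: ω = 2π·f = 2π·323 = 2029 rad/s.
Step 2 — Component impedances:
  R1: Z = R = 297 Ω
  R2: Z = R = 22.4 Ω
  C: Z = 1/(jωC) = -j/(ω·C) = 0 - j1.057e+04 Ω
Step 3 — Parallel branch: R2 || C = 1/(1/R2 + 1/C) = 22.4 - j0.04745 Ω.
Step 4 — Series with R1: Z_total = R1 + (R2 || C) = 319.4 - j0.04745 Ω = 319.4∠-0.0° Ω.

Z = 319.4 - j0.04745 Ω = 319.4∠-0.0° Ω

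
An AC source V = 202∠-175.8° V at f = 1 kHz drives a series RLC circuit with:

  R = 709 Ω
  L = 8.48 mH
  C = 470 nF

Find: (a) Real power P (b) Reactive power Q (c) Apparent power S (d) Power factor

Step 1 — Angular frequency: ω = 2π·f = 2π·1000 = 6283 rad/s.
Step 2 — Component impedances:
  R: Z = R = 709 Ω
  L: Z = jωL = j·6283·0.00848 = 0 + j53.28 Ω
  C: Z = 1/(jωC) = -j/(ω·C) = 0 - j338.6 Ω
Step 3 — Series combination: Z_total = R + L + C = 709 - j285.3 Ω = 764.3∠-21.9° Ω.
Step 4 — Source phasor: V = 202∠-175.8° V = -201.5 - j14.79 V.
Step 5 — Current: I = V / Z = -0.2373 - j0.1164 A = 0.2643∠-153.9° A.
Step 6 — Complex power: S = V·I* = 49.53 - j19.93 VA.
Step 7 — Real power: P = Re(S) = 49.53 W.
Step 8 — Reactive power: Q = Im(S) = -19.93 VAR.
Step 9 — Apparent power: |S| = 53.39 VA.
Step 10 — Power factor: PF = P/|S| = 0.9277 (leading).

(a) P = 49.53 W  (b) Q = -19.93 VAR  (c) S = 53.39 VA  (d) PF = 0.9277 (leading)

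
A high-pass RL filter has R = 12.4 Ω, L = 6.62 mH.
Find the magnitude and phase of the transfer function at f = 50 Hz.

Step 1 — Angular frequency: ω = 2π·50 = 314.2 rad/s.
Step 2 — Transfer function: H(jω) = jωL/(R + jωL).
Step 3 — Numerator jωL = j·2.08; denominator R + jωL = 12.4 + j2.08.
Step 4 — H = 0.02736 + j0.1631.
Step 5 — Magnitude: |H| = 0.1654 (-15.6 dB); phase: φ = 80.5°.

|H| = 0.1654 (-15.6 dB), φ = 80.5°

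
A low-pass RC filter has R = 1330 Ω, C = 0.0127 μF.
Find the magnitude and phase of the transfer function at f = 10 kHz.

Step 1 — Angular frequency: ω = 2π·1e+04 = 6.283e+04 rad/s.
Step 2 — Transfer function: H(jω) = 1/(1 + jωRC).
Step 3 — Denominator: 1 + jωRC = 1 + j·6.283e+04·1330·1.27e-08 = 1 + j1.061.
Step 4 — H = 0.4703 - j0.4991.
Step 5 — Magnitude: |H| = 0.6858 (-3.3 dB); phase: φ = -46.7°.

|H| = 0.6858 (-3.3 dB), φ = -46.7°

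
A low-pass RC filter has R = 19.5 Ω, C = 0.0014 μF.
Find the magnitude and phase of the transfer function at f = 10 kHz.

Step 1 — Angular frequency: ω = 2π·1e+04 = 6.283e+04 rad/s.
Step 2 — Transfer function: H(jω) = 1/(1 + jωRC).
Step 3 — Denominator: 1 + jωRC = 1 + j·6.283e+04·19.5·1.4e-09 = 1 + j0.001715.
Step 4 — H = 1 - j0.001715.
Step 5 — Magnitude: |H| = 1 (-0.0 dB); phase: φ = -0.1°.

|H| = 1 (-0.0 dB), φ = -0.1°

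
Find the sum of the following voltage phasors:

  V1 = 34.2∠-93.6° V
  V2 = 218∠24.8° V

Step 1 — Convert each phasor to rectangular form:
  V1 = 34.2·(cos(-93.6°) + j·sin(-93.6°)) = -2.147 - j34.13 V
  V2 = 218·(cos(24.8°) + j·sin(24.8°)) = 197.9 + j91.44 V
Step 2 — Sum components: V_total = 195.7 + j57.31 V.
Step 3 — Convert to polar: |V_total| = 204 V, ∠V_total = 16.3°.

V_total = 204∠16.3° V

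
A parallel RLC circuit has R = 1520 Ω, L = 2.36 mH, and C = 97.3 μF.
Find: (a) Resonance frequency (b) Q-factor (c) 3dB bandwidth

Step 1 — Resonance: ω₀ = 1/√(LC) = 1/√(0.00236·9.73e-05) = 2087 rad/s.
Step 2 — f₀ = ω₀/(2π) = 332.1 Hz.
Step 3 — Parallel Q: Q = R/(ω₀L) = 1520/(2087·0.00236) = 308.6.
Step 4 — Bandwidth: Δω = ω₀/Q = 6.762 rad/s; BW = Δω/(2π) = 1.076 Hz.

(a) f₀ = 332.1 Hz  (b) Q = 308.6  (c) BW = 1.076 Hz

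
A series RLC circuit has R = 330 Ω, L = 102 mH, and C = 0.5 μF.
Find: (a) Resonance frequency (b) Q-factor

Step 1 — Resonance condition Im(Z)=0 gives ω₀ = 1/√(LC).
Step 2 — ω₀ = 1/√(0.102·5e-07) = 4428 rad/s.
Step 3 — f₀ = ω₀/(2π) = 704.7 Hz.
Step 4 — Series Q: Q = ω₀L/R = 4428·0.102/330 = 1.369.

(a) f₀ = 704.7 Hz  (b) Q = 1.369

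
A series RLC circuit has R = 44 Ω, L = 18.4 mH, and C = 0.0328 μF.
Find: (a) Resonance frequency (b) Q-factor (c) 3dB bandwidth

Step 1 — Resonance: ω₀ = 1/√(LC) = 1/√(0.0184·3.28e-08) = 4.071e+04 rad/s.
Step 2 — f₀ = ω₀/(2π) = 6478 Hz.
Step 3 — Series Q: Q = ω₀L/R = 4.071e+04·0.0184/44 = 17.02.
Step 4 — Bandwidth: Δω = ω₀/Q = 2391 rad/s; BW = Δω/(2π) = 380.6 Hz.

(a) f₀ = 6478 Hz  (b) Q = 17.02  (c) BW = 380.6 Hz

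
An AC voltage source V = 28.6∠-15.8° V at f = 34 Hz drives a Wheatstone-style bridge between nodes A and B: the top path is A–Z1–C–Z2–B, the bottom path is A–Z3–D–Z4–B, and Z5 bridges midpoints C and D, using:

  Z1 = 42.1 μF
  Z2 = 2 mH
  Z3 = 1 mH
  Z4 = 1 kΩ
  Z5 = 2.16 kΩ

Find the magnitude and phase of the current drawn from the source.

Step 1 — Angular frequency: ω = 2π·f = 2π·34 = 213.6 rad/s.
Step 2 — Component impedances:
  Z1: Z = 1/(jωC) = -j/(ω·C) = 0 - j111.2 Ω
  Z2: Z = jωL = j·213.6·0.002 = 0 + j0.4273 Ω
  Z3: Z = jωL = j·213.6·0.001 = 0 + j0.2136 Ω
  Z4: Z = R = 1000 Ω
  Z5: Z = R = 2160 Ω
Step 3 — Bridge requires nodal analysis (the Z5 bridge couples midpoints C and D, so the two paths cannot be reduced to a simple series/parallel combination). Setting node B to ground and injecting 1 A at node A, the 3-node admittance system at A, C, D solves to V_A = Z_AB = 17.53 - j107.9 Ω = 109.3∠-80.8° Ω.
Step 4 — Source phasor: V = 28.6∠-15.8° V = 27.52 - j7.787 V.
Step 5 — Ohm's law: I = V / Z_total = (27.52 - j7.787) / (17.53 - j107.9) = 0.1107 + j0.237 A.
Step 6 — Convert to polar: |I| = 0.2616 A, ∠I = 65.0°.

I = 0.2616∠65.0° A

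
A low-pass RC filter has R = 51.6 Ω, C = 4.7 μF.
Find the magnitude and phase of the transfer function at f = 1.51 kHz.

Step 1 — Angular frequency: ω = 2π·1510 = 9488 rad/s.
Step 2 — Transfer function: H(jω) = 1/(1 + jωRC).
Step 3 — Denominator: 1 + jωRC = 1 + j·9488·51.6·4.7e-06 = 1 + j2.301.
Step 4 — H = 0.1589 - j0.3656.
Step 5 — Magnitude: |H| = 0.3986 (-8.0 dB); phase: φ = -66.5°.

|H| = 0.3986 (-8.0 dB), φ = -66.5°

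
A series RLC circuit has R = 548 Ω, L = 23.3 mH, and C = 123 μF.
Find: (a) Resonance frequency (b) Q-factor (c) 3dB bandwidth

Step 1 — Resonance condition Im(Z)=0 gives ω₀ = 1/√(LC).
Step 2 — ω₀ = 1/√(0.0233·0.000123) = 590.7 rad/s.
Step 3 — f₀ = ω₀/(2π) = 94.01 Hz.
Step 4 — Series Q: Q = ω₀L/R = 590.7·0.0233/548 = 0.02512.
Step 5 — 3dB bandwidth: Δω = ω₀/Q = 2.352e+04 rad/s; BW = Δω/(2π) = 3743 Hz.

(a) f₀ = 94.01 Hz  (b) Q = 0.02512  (c) BW = 3743 Hz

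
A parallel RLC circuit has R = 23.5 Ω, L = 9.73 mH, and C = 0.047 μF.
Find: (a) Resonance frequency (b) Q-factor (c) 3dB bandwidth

Step 1 — Resonance: ω₀ = 1/√(LC) = 1/√(0.00973·4.7e-08) = 4.676e+04 rad/s.
Step 2 — f₀ = ω₀/(2π) = 7442 Hz.
Step 3 — Parallel Q: Q = R/(ω₀L) = 23.5/(4.676e+04·0.00973) = 0.05165.
Step 4 — Bandwidth: Δω = ω₀/Q = 9.054e+05 rad/s; BW = Δω/(2π) = 1.441e+05 Hz.

(a) f₀ = 7442 Hz  (b) Q = 0.05165  (c) BW = 1.441e+05 Hz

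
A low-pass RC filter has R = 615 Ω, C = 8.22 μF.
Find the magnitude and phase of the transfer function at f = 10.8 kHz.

Step 1 — Angular frequency: ω = 2π·1.08e+04 = 6.786e+04 rad/s.
Step 2 — Transfer function: H(jω) = 1/(1 + jωRC).
Step 3 — Denominator: 1 + jωRC = 1 + j·6.786e+04·615·8.22e-06 = 1 + j343.
Step 4 — H = 8.498e-06 - j0.002915.
Step 5 — Magnitude: |H| = 0.002915 (-50.7 dB); phase: φ = -89.8°.

|H| = 0.002915 (-50.7 dB), φ = -89.8°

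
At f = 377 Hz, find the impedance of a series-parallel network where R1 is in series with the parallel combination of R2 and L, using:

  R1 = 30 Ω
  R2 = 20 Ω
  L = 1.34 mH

Step 1 — Angular frequency: ω = 2π·f = 2π·377 = 2369 rad/s.
Step 2 — Component impedances:
  R1: Z = R = 30 Ω
  R2: Z = R = 20 Ω
  L: Z = jωL = j·2369·0.00134 = 0 + j3.174 Ω
Step 3 — Parallel branch: R2 || L = 1/(1/R2 + 1/L) = 0.4914 + j3.096 Ω.
Step 4 — Series with R1: Z_total = R1 + (R2 || L) = 30.49 + j3.096 Ω = 30.65∠5.8° Ω.

Z = 30.49 + j3.096 Ω = 30.65∠5.8° Ω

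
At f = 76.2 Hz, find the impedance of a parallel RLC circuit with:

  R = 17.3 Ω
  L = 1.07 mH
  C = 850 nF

Step 1 — Angular frequency: ω = 2π·f = 2π·76.2 = 478.8 rad/s.
Step 2 — Component impedances:
  R: Z = R = 17.3 Ω
  L: Z = jωL = j·478.8·0.00107 = 0 + j0.5123 Ω
  C: Z = 1/(jωC) = -j/(ω·C) = 0 - j2457 Ω
Step 3 — Parallel combination: 1/Z_total = 1/R + 1/L + 1/C; Z_total = 0.01516 + j0.512 Ω = 0.5122∠88.3° Ω.

Z = 0.01516 + j0.512 Ω = 0.5122∠88.3° Ω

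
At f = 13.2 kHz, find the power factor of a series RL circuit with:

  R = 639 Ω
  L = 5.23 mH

Step 1 — Angular frequency: ω = 2π·f = 2π·1.32e+04 = 8.294e+04 rad/s.
Step 2 — Component impedances:
  R: Z = R = 639 Ω
  L: Z = jωL = j·8.294e+04·0.00523 = 0 + j433.8 Ω
Step 3 — Series combination: Z_total = R + L = 639 + j433.8 Ω = 772.3∠34.2° Ω.
Step 4 — Power factor: PF = cos(φ) = Re(Z)/|Z| = 639/772.3 = 0.8274.
Step 5 — Type: Im(Z) = 433.8 ⇒ lagging (phase φ = 34.2°).

PF = 0.8274 (lagging, φ = 34.2°)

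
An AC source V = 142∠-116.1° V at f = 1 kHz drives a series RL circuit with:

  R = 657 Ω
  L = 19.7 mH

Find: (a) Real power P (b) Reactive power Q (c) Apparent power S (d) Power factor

Step 1 — Angular frequency: ω = 2π·f = 2π·1000 = 6283 rad/s.
Step 2 — Component impedances:
  R: Z = R = 657 Ω
  L: Z = jωL = j·6283·0.0197 = 0 + j123.8 Ω
Step 3 — Series combination: Z_total = R + L = 657 + j123.8 Ω = 668.6∠10.7° Ω.
Step 4 — Source phasor: V = 142∠-116.1° V = -62.47 - j127.5 V.
Step 5 — Current: I = V / Z = -0.1271 - j0.1701 A = 0.2124∠-126.8° A.
Step 6 — Complex power: S = V·I* = 29.64 + j5.584 VA.
Step 7 — Real power: P = Re(S) = 29.64 W.
Step 8 — Reactive power: Q = Im(S) = 5.584 VAR.
Step 9 — Apparent power: |S| = 30.16 VA.
Step 10 — Power factor: PF = P/|S| = 0.9827 (lagging).

(a) P = 29.64 W  (b) Q = 5.584 VAR  (c) S = 30.16 VA  (d) PF = 0.9827 (lagging)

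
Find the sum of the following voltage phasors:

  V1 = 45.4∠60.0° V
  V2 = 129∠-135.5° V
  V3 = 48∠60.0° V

Step 1 — Convert each phasor to rectangular form:
  V1 = 45.4·(cos(60.0°) + j·sin(60.0°)) = 22.7 + j39.32 V
  V2 = 129·(cos(-135.5°) + j·sin(-135.5°)) = -92.01 - j90.42 V
  V3 = 48·(cos(60.0°) + j·sin(60.0°)) = 24 + j41.57 V
Step 2 — Sum components: V_total = -45.31 - j9.531 V.
Step 3 — Convert to polar: |V_total| = 46.3 V, ∠V_total = -168.1°.

V_total = 46.3∠-168.1° V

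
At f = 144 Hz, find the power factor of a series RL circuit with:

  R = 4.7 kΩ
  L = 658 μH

Step 1 — Angular frequency: ω = 2π·f = 2π·144 = 904.8 rad/s.
Step 2 — Component impedances:
  R: Z = R = 4700 Ω
  L: Z = jωL = j·904.8·0.000658 = 0 + j0.5953 Ω
Step 3 — Series combination: Z_total = R + L = 4700 + j0.5953 Ω = 4700∠0.0° Ω.
Step 4 — Power factor: PF = cos(φ) = Re(Z)/|Z| = 4700/4700 = 1.
Step 5 — Type: Im(Z) = 0.5953 ⇒ lagging (phase φ = 0.0°).

PF = 1 (lagging, φ = 0.0°)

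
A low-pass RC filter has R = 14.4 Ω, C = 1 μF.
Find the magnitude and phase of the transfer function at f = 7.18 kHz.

Step 1 — Angular frequency: ω = 2π·7180 = 4.511e+04 rad/s.
Step 2 — Transfer function: H(jω) = 1/(1 + jωRC).
Step 3 — Denominator: 1 + jωRC = 1 + j·4.511e+04·14.4·1e-06 = 1 + j0.6496.
Step 4 — H = 0.7032 - j0.4568.
Step 5 — Magnitude: |H| = 0.8386 (-1.5 dB); phase: φ = -33.0°.

|H| = 0.8386 (-1.5 dB), φ = -33.0°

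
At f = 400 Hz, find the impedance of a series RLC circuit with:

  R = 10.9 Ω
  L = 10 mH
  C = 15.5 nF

Step 1 — Angular frequency: ω = 2π·f = 2π·400 = 2513 rad/s.
Step 2 — Component impedances:
  R: Z = R = 10.9 Ω
  L: Z = jωL = j·2513·0.01 = 0 + j25.13 Ω
  C: Z = 1/(jωC) = -j/(ω·C) = 0 - j2.567e+04 Ω
Step 3 — Series combination: Z_total = R + L + C = 10.9 - j2.565e+04 Ω = 2.565e+04∠-90.0° Ω.

Z = 10.9 - j2.565e+04 Ω = 2.565e+04∠-90.0° Ω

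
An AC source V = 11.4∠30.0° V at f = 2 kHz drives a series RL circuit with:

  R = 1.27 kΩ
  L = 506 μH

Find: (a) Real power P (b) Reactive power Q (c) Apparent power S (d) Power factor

Step 1 — Angular frequency: ω = 2π·f = 2π·2000 = 1.257e+04 rad/s.
Step 2 — Component impedances:
  R: Z = R = 1270 Ω
  L: Z = jωL = j·1.257e+04·0.000506 = 0 + j6.359 Ω
Step 3 — Series combination: Z_total = R + L = 1270 + j6.359 Ω = 1270∠0.3° Ω.
Step 4 — Source phasor: V = 11.4∠30.0° V = 9.873 + j5.7 V.
Step 5 — Current: I = V / Z = 0.007796 + j0.004449 A = 0.008976∠29.7° A.
Step 6 — Complex power: S = V·I* = 0.1023 + j0.0005123 VA.
Step 7 — Real power: P = Re(S) = 0.1023 W.
Step 8 — Reactive power: Q = Im(S) = 0.0005123 VAR.
Step 9 — Apparent power: |S| = 0.1023 VA.
Step 10 — Power factor: PF = P/|S| = 1 (lagging).

(a) P = 0.1023 W  (b) Q = 0.0005123 VAR  (c) S = 0.1023 VA  (d) PF = 1 (lagging)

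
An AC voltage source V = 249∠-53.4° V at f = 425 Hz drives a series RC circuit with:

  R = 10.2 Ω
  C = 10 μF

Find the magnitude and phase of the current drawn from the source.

Step 1 — Angular frequency: ω = 2π·f = 2π·425 = 2670 rad/s.
Step 2 — Component impedances:
  R: Z = R = 10.2 Ω
  C: Z = 1/(jωC) = -j/(ω·C) = 0 - j37.45 Ω
Step 3 — Series combination: Z_total = R + C = 10.2 - j37.45 Ω = 38.81∠-74.8° Ω.
Step 4 — Source phasor: V = 249∠-53.4° V = 148.5 - j199.9 V.
Step 5 — Ohm's law: I = V / Z_total = (148.5 - j199.9) / (10.2 - j37.45) = 5.975 + j2.337 A.
Step 6 — Convert to polar: |I| = 6.415 A, ∠I = 21.4°.

I = 6.415∠21.4° A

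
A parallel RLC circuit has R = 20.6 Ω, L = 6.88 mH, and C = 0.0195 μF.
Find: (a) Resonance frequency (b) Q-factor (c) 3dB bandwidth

Step 1 — Resonance: ω₀ = 1/√(LC) = 1/√(0.00688·1.95e-08) = 8.634e+04 rad/s.
Step 2 — f₀ = ω₀/(2π) = 1.374e+04 Hz.
Step 3 — Parallel Q: Q = R/(ω₀L) = 20.6/(8.634e+04·0.00688) = 0.03468.
Step 4 — Bandwidth: Δω = ω₀/Q = 2.489e+06 rad/s; BW = Δω/(2π) = 3.962e+05 Hz.

(a) f₀ = 1.374e+04 Hz  (b) Q = 0.03468  (c) BW = 3.962e+05 Hz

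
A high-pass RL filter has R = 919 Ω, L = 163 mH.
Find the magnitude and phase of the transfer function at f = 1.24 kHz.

Step 1 — Angular frequency: ω = 2π·1240 = 7791 rad/s.
Step 2 — Transfer function: H(jω) = jωL/(R + jωL).
Step 3 — Numerator jωL = j·1270; denominator R + jωL = 919 + j1270.
Step 4 — H = 0.6563 + j0.4749.
Step 5 — Magnitude: |H| = 0.8101 (-1.8 dB); phase: φ = 35.9°.

|H| = 0.8101 (-1.8 dB), φ = 35.9°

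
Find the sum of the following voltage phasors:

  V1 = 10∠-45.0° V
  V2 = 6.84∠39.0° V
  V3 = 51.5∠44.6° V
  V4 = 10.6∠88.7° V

Step 1 — Convert each phasor to rectangular form:
  V1 = 10·(cos(-45.0°) + j·sin(-45.0°)) = 7.071 - j7.071 V
  V2 = 6.84·(cos(39.0°) + j·sin(39.0°)) = 5.316 + j4.305 V
  V3 = 51.5·(cos(44.6°) + j·sin(44.6°)) = 36.67 + j36.16 V
  V4 = 10.6·(cos(88.7°) + j·sin(88.7°)) = 0.2405 + j10.6 V
Step 2 — Sum components: V_total = 49.3 + j43.99 V.
Step 3 — Convert to polar: |V_total| = 66.07 V, ∠V_total = 41.7°.

V_total = 66.07∠41.7° V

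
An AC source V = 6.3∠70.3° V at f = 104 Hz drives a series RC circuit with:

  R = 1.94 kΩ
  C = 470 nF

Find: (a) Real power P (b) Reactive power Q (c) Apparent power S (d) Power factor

Step 1 — Angular frequency: ω = 2π·f = 2π·104 = 653.5 rad/s.
Step 2 — Component impedances:
  R: Z = R = 1940 Ω
  C: Z = 1/(jωC) = -j/(ω·C) = 0 - j3256 Ω
Step 3 — Series combination: Z_total = R + C = 1940 - j3256 Ω = 3790∠-59.2° Ω.
Step 4 — Source phasor: V = 6.3∠70.3° V = 2.124 + j5.931 V.
Step 5 — Current: I = V / Z = -0.001058 + j0.001282 A = 0.001662∠129.5° A.
Step 6 — Complex power: S = V·I* = 0.00536 - j0.008996 VA.
Step 7 — Real power: P = Re(S) = 0.00536 W.
Step 8 — Reactive power: Q = Im(S) = -0.008996 VAR.
Step 9 — Apparent power: |S| = 0.01047 VA.
Step 10 — Power factor: PF = P/|S| = 0.5119 (leading).

(a) P = 0.00536 W  (b) Q = -0.008996 VAR  (c) S = 0.01047 VA  (d) PF = 0.5119 (leading)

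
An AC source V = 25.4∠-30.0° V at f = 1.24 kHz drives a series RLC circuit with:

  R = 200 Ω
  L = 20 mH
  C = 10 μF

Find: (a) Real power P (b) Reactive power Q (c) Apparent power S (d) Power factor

Step 1 — Angular frequency: ω = 2π·f = 2π·1240 = 7791 rad/s.
Step 2 — Component impedances:
  R: Z = R = 200 Ω
  L: Z = jωL = j·7791·0.02 = 0 + j155.8 Ω
  C: Z = 1/(jωC) = -j/(ω·C) = 0 - j12.84 Ω
Step 3 — Series combination: Z_total = R + L + C = 200 + j143 Ω = 245.9∠35.6° Ω.
Step 4 — Source phasor: V = 25.4∠-30.0° V = 22 - j12.7 V.
Step 5 — Current: I = V / Z = 0.04274 - j0.09406 A = 0.1033∠-65.6° A.
Step 6 — Complex power: S = V·I* = 2.135 + j1.526 VA.
Step 7 — Real power: P = Re(S) = 2.135 W.
Step 8 — Reactive power: Q = Im(S) = 1.526 VAR.
Step 9 — Apparent power: |S| = 2.624 VA.
Step 10 — Power factor: PF = P/|S| = 0.8135 (lagging).

(a) P = 2.135 W  (b) Q = 1.526 VAR  (c) S = 2.624 VA  (d) PF = 0.8135 (lagging)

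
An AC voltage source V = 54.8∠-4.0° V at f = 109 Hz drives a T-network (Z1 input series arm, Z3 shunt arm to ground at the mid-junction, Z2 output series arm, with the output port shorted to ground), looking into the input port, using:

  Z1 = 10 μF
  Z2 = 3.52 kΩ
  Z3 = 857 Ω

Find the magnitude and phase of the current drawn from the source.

Step 1 — Angular frequency: ω = 2π·f = 2π·109 = 684.9 rad/s.
Step 2 — Component impedances:
  Z1: Z = 1/(jωC) = -j/(ω·C) = 0 - j146 Ω
  Z2: Z = R = 3520 Ω
  Z3: Z = R = 857 Ω
Step 3 — With the output port shorted to ground, the output series arm Z2 runs from the junction to ground; the shunt arm Z3 also runs from the junction to ground. They appear in parallel: Z3 || Z2 = 689.2 Ω.
Step 4 — Series with input arm Z1: Z_in = Z1 + (Z3 || Z2) = 689.2 - j146 Ω = 704.5∠-12.0° Ω.
Step 5 — Source phasor: V = 54.8∠-4.0° V = 54.67 - j3.823 V.
Step 6 — Ohm's law: I = V / Z_total = (54.67 - j3.823) / (689.2 - j146) = 0.07704 + j0.01077 A.
Step 7 — Convert to polar: |I| = 0.07779 A, ∠I = 8.0°.

I = 0.07779∠8.0° A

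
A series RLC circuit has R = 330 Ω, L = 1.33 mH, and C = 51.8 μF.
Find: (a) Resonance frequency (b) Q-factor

Step 1 — Resonance condition Im(Z)=0 gives ω₀ = 1/√(LC).
Step 2 — ω₀ = 1/√(0.00133·5.18e-05) = 3810 rad/s.
Step 3 — f₀ = ω₀/(2π) = 606.4 Hz.
Step 4 — Series Q: Q = ω₀L/R = 3810·0.00133/330 = 0.01535.

(a) f₀ = 606.4 Hz  (b) Q = 0.01535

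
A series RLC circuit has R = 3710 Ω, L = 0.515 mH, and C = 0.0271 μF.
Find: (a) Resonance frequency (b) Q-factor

Step 1 — Resonance condition Im(Z)=0 gives ω₀ = 1/√(LC).
Step 2 — ω₀ = 1/√(0.000515·2.71e-08) = 2.677e+05 rad/s.
Step 3 — f₀ = ω₀/(2π) = 4.26e+04 Hz.
Step 4 — Series Q: Q = ω₀L/R = 2.677e+05·0.000515/3710 = 0.03716.

(a) f₀ = 4.26e+04 Hz  (b) Q = 0.03716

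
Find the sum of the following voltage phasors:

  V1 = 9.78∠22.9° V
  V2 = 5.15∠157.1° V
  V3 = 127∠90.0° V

Step 1 — Convert each phasor to rectangular form:
  V1 = 9.78·(cos(22.9°) + j·sin(22.9°)) = 9.009 + j3.806 V
  V2 = 5.15·(cos(157.1°) + j·sin(157.1°)) = -4.744 + j2.004 V
  V3 = 127·(cos(90.0°) + j·sin(90.0°)) = 0 + j127 V
Step 2 — Sum components: V_total = 4.265 + j132.8 V.
Step 3 — Convert to polar: |V_total| = 132.9 V, ∠V_total = 88.2°.

V_total = 132.9∠88.2° V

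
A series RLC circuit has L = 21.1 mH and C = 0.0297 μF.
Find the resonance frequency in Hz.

Step 1 — Resonance condition Im(Z)=0 gives ω₀ = 1/√(LC).
Step 2 — ω₀ = 1/√(0.0211·2.97e-08) = 3.995e+04 rad/s.
Step 3 — f₀ = ω₀/(2π) = 6358 Hz.

f₀ = 6358 Hz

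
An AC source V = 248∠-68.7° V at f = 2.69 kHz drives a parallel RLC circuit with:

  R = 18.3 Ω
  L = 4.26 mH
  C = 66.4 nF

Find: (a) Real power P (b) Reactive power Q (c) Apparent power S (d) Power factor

Step 1 — Angular frequency: ω = 2π·f = 2π·2690 = 1.69e+04 rad/s.
Step 2 — Component impedances:
  R: Z = R = 18.3 Ω
  L: Z = jωL = j·1.69e+04·0.00426 = 0 + j72 Ω
  C: Z = 1/(jωC) = -j/(ω·C) = 0 - j891 Ω
Step 3 — Parallel combination: 1/Z_total = 1/R + 1/L + 1/C; Z_total = 17.35 + j4.054 Ω = 17.82∠13.1° Ω.
Step 4 — Source phasor: V = 248∠-68.7° V = 90.09 - j231.1 V.
Step 5 — Current: I = V / Z = 1.973 - j13.78 A = 13.92∠-81.8° A.
Step 6 — Complex power: S = V·I* = 3361 + j785.2 VA.
Step 7 — Real power: P = Re(S) = 3361 W.
Step 8 — Reactive power: Q = Im(S) = 785.2 VAR.
Step 9 — Apparent power: |S| = 3451 VA.
Step 10 — Power factor: PF = P/|S| = 0.9738 (lagging).

(a) P = 3361 W  (b) Q = 785.2 VAR  (c) S = 3451 VA  (d) PF = 0.9738 (lagging)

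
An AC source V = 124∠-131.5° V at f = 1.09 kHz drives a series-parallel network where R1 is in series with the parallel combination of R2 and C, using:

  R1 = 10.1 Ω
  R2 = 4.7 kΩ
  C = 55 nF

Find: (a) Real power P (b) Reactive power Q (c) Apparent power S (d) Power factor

Step 1 — Angular frequency: ω = 2π·f = 2π·1090 = 6849 rad/s.
Step 2 — Component impedances:
  R1: Z = R = 10.1 Ω
  R2: Z = R = 4700 Ω
  C: Z = 1/(jωC) = -j/(ω·C) = 0 - j2655 Ω
Step 3 — Parallel branch: R2 || C = 1/(1/R2 + 1/C) = 1137 - j2013 Ω.
Step 4 — Series with R1: Z_total = R1 + (R2 || C) = 1147 - j2013 Ω = 2317∠-60.3° Ω.
Step 5 — Source phasor: V = 124∠-131.5° V = -82.16 - j92.87 V.
Step 6 — Current: I = V / Z = 0.01727 - j0.05067 A = 0.05353∠-71.2° A.
Step 7 — Complex power: S = V·I* = 3.286 - j5.767 VA.
Step 8 — Real power: P = Re(S) = 3.286 W.
Step 9 — Reactive power: Q = Im(S) = -5.767 VAR.
Step 10 — Apparent power: |S| = 6.638 VA.
Step 11 — Power factor: PF = P/|S| = 0.4951 (leading).

(a) P = 3.286 W  (b) Q = -5.767 VAR  (c) S = 6.638 VA  (d) PF = 0.4951 (leading)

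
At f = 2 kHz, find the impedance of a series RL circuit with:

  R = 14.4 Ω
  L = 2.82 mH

Step 1 — Angular frequency: ω = 2π·f = 2π·2000 = 1.257e+04 rad/s.
Step 2 — Component impedances:
  R: Z = R = 14.4 Ω
  L: Z = jωL = j·1.257e+04·0.00282 = 0 + j35.44 Ω
Step 3 — Series combination: Z_total = R + L = 14.4 + j35.44 Ω = 38.25∠67.9° Ω.

Z = 14.4 + j35.44 Ω = 38.25∠67.9° Ω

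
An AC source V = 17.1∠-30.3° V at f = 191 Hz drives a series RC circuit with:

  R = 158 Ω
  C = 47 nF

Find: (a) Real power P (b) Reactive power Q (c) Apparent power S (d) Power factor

Step 1 — Angular frequency: ω = 2π·f = 2π·191 = 1200 rad/s.
Step 2 — Component impedances:
  R: Z = R = 158 Ω
  C: Z = 1/(jωC) = -j/(ω·C) = 0 - j1.773e+04 Ω
Step 3 — Series combination: Z_total = R + C = 158 - j1.773e+04 Ω = 1.773e+04∠-89.5° Ω.
Step 4 — Source phasor: V = 17.1∠-30.3° V = 14.76 - j8.627 V.
Step 5 — Current: I = V / Z = 0.000494 + j0.0008284 A = 0.0009645∠59.2° A.
Step 6 — Complex power: S = V·I* = 0.000147 - j0.01649 VA.
Step 7 — Real power: P = Re(S) = 0.000147 W.
Step 8 — Reactive power: Q = Im(S) = -0.01649 VAR.
Step 9 — Apparent power: |S| = 0.01649 VA.
Step 10 — Power factor: PF = P/|S| = 0.008912 (leading).

(a) P = 0.000147 W  (b) Q = -0.01649 VAR  (c) S = 0.01649 VA  (d) PF = 0.008912 (leading)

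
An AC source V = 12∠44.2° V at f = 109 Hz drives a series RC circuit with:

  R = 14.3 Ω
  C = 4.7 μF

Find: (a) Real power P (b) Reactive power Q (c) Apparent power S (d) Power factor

Step 1 — Angular frequency: ω = 2π·f = 2π·109 = 684.9 rad/s.
Step 2 — Component impedances:
  R: Z = R = 14.3 Ω
  C: Z = 1/(jωC) = -j/(ω·C) = 0 - j310.7 Ω
Step 3 — Series combination: Z_total = R + C = 14.3 - j310.7 Ω = 311∠-87.4° Ω.
Step 4 — Source phasor: V = 12∠44.2° V = 8.603 + j8.366 V.
Step 5 — Current: I = V / Z = -0.0256 + j0.02887 A = 0.03859∠131.6° A.
Step 6 — Complex power: S = V·I* = 0.02129 - j0.4625 VA.
Step 7 — Real power: P = Re(S) = 0.02129 W.
Step 8 — Reactive power: Q = Im(S) = -0.4625 VAR.
Step 9 — Apparent power: |S| = 0.463 VA.
Step 10 — Power factor: PF = P/|S| = 0.04598 (leading).

(a) P = 0.02129 W  (b) Q = -0.4625 VAR  (c) S = 0.463 VA  (d) PF = 0.04598 (leading)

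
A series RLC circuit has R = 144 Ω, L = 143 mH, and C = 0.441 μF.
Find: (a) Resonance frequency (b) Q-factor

Step 1 — Resonance condition Im(Z)=0 gives ω₀ = 1/√(LC).
Step 2 — ω₀ = 1/√(0.143·4.41e-07) = 3982 rad/s.
Step 3 — f₀ = ω₀/(2π) = 633.8 Hz.
Step 4 — Series Q: Q = ω₀L/R = 3982·0.143/144 = 3.954.

(a) f₀ = 633.8 Hz  (b) Q = 3.954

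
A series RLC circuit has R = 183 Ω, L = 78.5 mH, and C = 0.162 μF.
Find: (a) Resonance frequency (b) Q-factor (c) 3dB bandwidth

Step 1 — Resonance: ω₀ = 1/√(LC) = 1/√(0.0785·1.62e-07) = 8868 rad/s.
Step 2 — f₀ = ω₀/(2π) = 1411 Hz.
Step 3 — Series Q: Q = ω₀L/R = 8868·0.0785/183 = 3.804.
Step 4 — Bandwidth: Δω = ω₀/Q = 2331 rad/s; BW = Δω/(2π) = 371 Hz.

(a) f₀ = 1411 Hz  (b) Q = 3.804  (c) BW = 371 Hz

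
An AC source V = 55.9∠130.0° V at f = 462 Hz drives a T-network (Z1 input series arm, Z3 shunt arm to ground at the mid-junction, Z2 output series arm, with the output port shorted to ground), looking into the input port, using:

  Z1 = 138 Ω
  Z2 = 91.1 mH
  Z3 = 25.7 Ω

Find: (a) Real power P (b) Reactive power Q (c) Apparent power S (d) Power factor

Step 1 — Angular frequency: ω = 2π·f = 2π·462 = 2903 rad/s.
Step 2 — Component impedances:
  Z1: Z = R = 138 Ω
  Z2: Z = jωL = j·2903·0.0911 = 0 + j264.4 Ω
  Z3: Z = R = 25.7 Ω
Step 3 — With the output port shorted to ground, the output series arm Z2 runs from the junction to ground; the shunt arm Z3 also runs from the junction to ground. They appear in parallel: Z3 || Z2 = 25.46 + j2.474 Ω.
Step 4 — Series with input arm Z1: Z_in = Z1 + (Z3 || Z2) = 163.5 + j2.474 Ω = 163.5∠0.9° Ω.
Step 5 — Source phasor: V = 55.9∠130.0° V = -35.93 + j42.82 V.
Step 6 — Current: I = V / Z = -0.2158 + j0.2652 A = 0.3419∠129.1° A.
Step 7 — Complex power: S = V·I* = 19.11 + j0.2893 VA.
Step 8 — Real power: P = Re(S) = 19.11 W.
Step 9 — Reactive power: Q = Im(S) = 0.2893 VAR.
Step 10 — Apparent power: |S| = 19.11 VA.
Step 11 — Power factor: PF = P/|S| = 0.9999 (lagging).

(a) P = 19.11 W  (b) Q = 0.2893 VAR  (c) S = 19.11 VA  (d) PF = 0.9999 (lagging)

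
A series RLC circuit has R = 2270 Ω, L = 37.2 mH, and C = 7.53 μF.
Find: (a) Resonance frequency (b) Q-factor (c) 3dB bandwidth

Step 1 — Resonance condition Im(Z)=0 gives ω₀ = 1/√(LC).
Step 2 — ω₀ = 1/√(0.0372·7.53e-06) = 1889 rad/s.
Step 3 — f₀ = ω₀/(2π) = 300.7 Hz.
Step 4 — Series Q: Q = ω₀L/R = 1889·0.0372/2270 = 0.03096.
Step 5 — 3dB bandwidth: Δω = ω₀/Q = 6.102e+04 rad/s; BW = Δω/(2π) = 9712 Hz.

(a) f₀ = 300.7 Hz  (b) Q = 0.03096  (c) BW = 9712 Hz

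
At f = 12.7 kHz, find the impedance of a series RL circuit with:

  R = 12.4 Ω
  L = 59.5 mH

Step 1 — Angular frequency: ω = 2π·f = 2π·1.27e+04 = 7.98e+04 rad/s.
Step 2 — Component impedances:
  R: Z = R = 12.4 Ω
  L: Z = jωL = j·7.98e+04·0.0595 = 0 + j4748 Ω
Step 3 — Series combination: Z_total = R + L = 12.4 + j4748 Ω = 4748∠89.9° Ω.

Z = 12.4 + j4748 Ω = 4748∠89.9° Ω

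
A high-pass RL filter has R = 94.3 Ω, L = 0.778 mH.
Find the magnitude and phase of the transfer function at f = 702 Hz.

Step 1 — Angular frequency: ω = 2π·702 = 4411 rad/s.
Step 2 — Transfer function: H(jω) = jωL/(R + jωL).
Step 3 — Numerator jωL = j·3.432; denominator R + jωL = 94.3 + j3.432.
Step 4 — H = 0.001322 + j0.03634.
Step 5 — Magnitude: |H| = 0.03637 (-28.8 dB); phase: φ = 87.9°.

|H| = 0.03637 (-28.8 dB), φ = 87.9°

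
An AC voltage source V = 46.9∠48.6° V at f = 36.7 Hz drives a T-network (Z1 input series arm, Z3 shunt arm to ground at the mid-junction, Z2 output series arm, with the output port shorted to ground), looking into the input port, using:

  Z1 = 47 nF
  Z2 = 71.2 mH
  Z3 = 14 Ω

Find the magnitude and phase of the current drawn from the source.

Step 1 — Angular frequency: ω = 2π·f = 2π·36.7 = 230.6 rad/s.
Step 2 — Component impedances:
  Z1: Z = 1/(jωC) = -j/(ω·C) = 0 - j9.227e+04 Ω
  Z2: Z = jωL = j·230.6·0.0712 = 0 + j16.42 Ω
  Z3: Z = R = 14 Ω
Step 3 — With the output port shorted to ground, the output series arm Z2 runs from the junction to ground; the shunt arm Z3 also runs from the junction to ground. They appear in parallel: Z3 || Z2 = 8.106 + j6.912 Ω.
Step 4 — Series with input arm Z1: Z_in = Z1 + (Z3 || Z2) = 8.106 - j9.226e+04 Ω = 9.226e+04∠-90.0° Ω.
Step 5 — Source phasor: V = 46.9∠48.6° V = 31.02 + j35.18 V.
Step 6 — Ohm's law: I = V / Z_total = (31.02 + j35.18) / (8.106 - j9.226e+04) = -0.0003813 + j0.0003362 A.
Step 7 — Convert to polar: |I| = 0.0005083 A, ∠I = 138.6°.

I = 0.0005083∠138.6° A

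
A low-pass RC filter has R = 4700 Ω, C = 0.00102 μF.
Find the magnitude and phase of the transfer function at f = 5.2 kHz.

Step 1 — Angular frequency: ω = 2π·5200 = 3.267e+04 rad/s.
Step 2 — Transfer function: H(jω) = 1/(1 + jωRC).
Step 3 — Denominator: 1 + jωRC = 1 + j·3.267e+04·4700·1.02e-09 = 1 + j0.1566.
Step 4 — H = 0.9761 - j0.1529.
Step 5 — Magnitude: |H| = 0.988 (-0.1 dB); phase: φ = -8.9°.

|H| = 0.988 (-0.1 dB), φ = -8.9°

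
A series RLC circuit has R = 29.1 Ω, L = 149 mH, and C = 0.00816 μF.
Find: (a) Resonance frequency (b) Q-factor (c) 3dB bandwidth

Step 1 — Resonance: ω₀ = 1/√(LC) = 1/√(0.149·8.16e-09) = 2.868e+04 rad/s.
Step 2 — f₀ = ω₀/(2π) = 4564 Hz.
Step 3 — Series Q: Q = ω₀L/R = 2.868e+04·0.149/29.1 = 146.8.
Step 4 — Bandwidth: Δω = ω₀/Q = 195.3 rad/s; BW = Δω/(2π) = 31.08 Hz.

(a) f₀ = 4564 Hz  (b) Q = 146.8  (c) BW = 31.08 Hz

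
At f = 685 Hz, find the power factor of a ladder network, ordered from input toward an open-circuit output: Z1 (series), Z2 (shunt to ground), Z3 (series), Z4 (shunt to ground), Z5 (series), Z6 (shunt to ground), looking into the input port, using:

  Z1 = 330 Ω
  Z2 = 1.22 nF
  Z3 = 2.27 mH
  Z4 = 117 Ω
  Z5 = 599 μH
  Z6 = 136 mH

Step 1 — Angular frequency: ω = 2π·f = 2π·685 = 4304 rad/s.
Step 2 — Component impedances:
  Z1: Z = R = 330 Ω
  Z2: Z = 1/(jωC) = -j/(ω·C) = 0 - j1.904e+05 Ω
  Z3: Z = jωL = j·4304·0.00227 = 0 + j9.77 Ω
  Z4: Z = R = 117 Ω
  Z5: Z = jωL = j·4304·0.000599 = 0 + j2.578 Ω
  Z6: Z = jωL = j·4304·0.136 = 0 + j585.3 Ω
Step 3 — Ladder network (open output): work backward from the far end, alternating series and parallel combinations. Z_in = 442.6 + j32.11 Ω = 443.7∠4.1° Ω.
Step 4 — Power factor: PF = cos(φ) = Re(Z)/|Z| = 442.58/443.74 = 0.9974.
Step 5 — Type: Im(Z) = 32.11 ⇒ lagging (phase φ = 4.1°).

PF = 0.9974 (lagging, φ = 4.1°)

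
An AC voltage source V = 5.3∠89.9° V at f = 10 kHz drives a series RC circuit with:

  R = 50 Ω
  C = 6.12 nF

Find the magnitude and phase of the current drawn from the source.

Step 1 — Angular frequency: ω = 2π·f = 2π·1e+04 = 6.283e+04 rad/s.
Step 2 — Component impedances:
  R: Z = R = 50 Ω
  C: Z = 1/(jωC) = -j/(ω·C) = 0 - j2601 Ω
Step 3 — Series combination: Z_total = R + C = 50 - j2601 Ω = 2601∠-88.9° Ω.
Step 4 — Source phasor: V = 5.3∠89.9° V = 0.00925 + j5.3 V.
Step 5 — Ohm's law: I = V / Z_total = (0.00925 + j5.3) / (50 - j2601) = -0.002037 + j4.273e-05 A.
Step 6 — Convert to polar: |I| = 0.002038 A, ∠I = 178.8°.

I = 0.002038∠178.8° A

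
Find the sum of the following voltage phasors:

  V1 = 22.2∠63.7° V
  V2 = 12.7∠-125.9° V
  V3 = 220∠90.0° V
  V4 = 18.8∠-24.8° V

Step 1 — Convert each phasor to rectangular form:
  V1 = 22.2·(cos(63.7°) + j·sin(63.7°)) = 9.836 + j19.9 V
  V2 = 12.7·(cos(-125.9°) + j·sin(-125.9°)) = -7.447 - j10.29 V
  V3 = 220·(cos(90.0°) + j·sin(90.0°)) = 0 + j220 V
  V4 = 18.8·(cos(-24.8°) + j·sin(-24.8°)) = 17.07 - j7.886 V
Step 2 — Sum components: V_total = 19.46 + j221.7 V.
Step 3 — Convert to polar: |V_total| = 222.6 V, ∠V_total = 85.0°.

V_total = 222.6∠85.0° V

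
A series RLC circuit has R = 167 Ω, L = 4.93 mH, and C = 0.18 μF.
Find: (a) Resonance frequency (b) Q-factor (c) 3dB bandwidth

Step 1 — Resonance: ω₀ = 1/√(LC) = 1/√(0.00493·1.8e-07) = 3.357e+04 rad/s.
Step 2 — f₀ = ω₀/(2π) = 5343 Hz.
Step 3 — Series Q: Q = ω₀L/R = 3.357e+04·0.00493/167 = 0.991.
Step 4 — Bandwidth: Δω = ω₀/Q = 3.387e+04 rad/s; BW = Δω/(2π) = 5391 Hz.

(a) f₀ = 5343 Hz  (b) Q = 0.991  (c) BW = 5391 Hz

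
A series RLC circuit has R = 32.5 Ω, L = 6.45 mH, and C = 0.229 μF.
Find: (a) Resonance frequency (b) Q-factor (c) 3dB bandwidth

Step 1 — Resonance condition Im(Z)=0 gives ω₀ = 1/√(LC).
Step 2 — ω₀ = 1/√(0.00645·2.29e-07) = 2.602e+04 rad/s.
Step 3 — f₀ = ω₀/(2π) = 4141 Hz.
Step 4 — Series Q: Q = ω₀L/R = 2.602e+04·0.00645/32.5 = 5.164.
Step 5 — 3dB bandwidth: Δω = ω₀/Q = 5039 rad/s; BW = Δω/(2π) = 801.9 Hz.

(a) f₀ = 4141 Hz  (b) Q = 5.164  (c) BW = 801.9 Hz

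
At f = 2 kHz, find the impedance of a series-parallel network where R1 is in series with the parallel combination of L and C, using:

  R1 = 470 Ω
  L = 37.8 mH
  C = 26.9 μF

Step 1 — Angular frequency: ω = 2π·f = 2π·2000 = 1.257e+04 rad/s.
Step 2 — Component impedances:
  R1: Z = R = 470 Ω
  L: Z = jωL = j·1.257e+04·0.0378 = 0 + j475 Ω
  C: Z = 1/(jωC) = -j/(ω·C) = 0 - j2.958 Ω
Step 3 — Parallel branch: L || C = 1/(1/L + 1/C) = 0 - j2.977 Ω.
Step 4 — Series with R1: Z_total = R1 + (L || C) = 470 - j2.977 Ω = 470∠-0.4° Ω.

Z = 470 - j2.977 Ω = 470∠-0.4° Ω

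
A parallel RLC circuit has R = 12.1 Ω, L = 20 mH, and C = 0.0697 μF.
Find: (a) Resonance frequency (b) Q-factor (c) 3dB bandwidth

Step 1 — Resonance: ω₀ = 1/√(LC) = 1/√(0.02·6.97e-08) = 2.678e+04 rad/s.
Step 2 — f₀ = ω₀/(2π) = 4263 Hz.
Step 3 — Parallel Q: Q = R/(ω₀L) = 12.1/(2.678e+04·0.02) = 0.02259.
Step 4 — Bandwidth: Δω = ω₀/Q = 1.186e+06 rad/s; BW = Δω/(2π) = 1.887e+05 Hz.

(a) f₀ = 4263 Hz  (b) Q = 0.02259  (c) BW = 1.887e+05 Hz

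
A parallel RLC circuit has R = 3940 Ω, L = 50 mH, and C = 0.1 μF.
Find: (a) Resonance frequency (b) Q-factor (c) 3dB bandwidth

Step 1 — Resonance: ω₀ = 1/√(LC) = 1/√(0.05·1e-07) = 1.414e+04 rad/s.
Step 2 — f₀ = ω₀/(2π) = 2251 Hz.
Step 3 — Parallel Q: Q = R/(ω₀L) = 3940/(1.414e+04·0.05) = 5.572.
Step 4 — Bandwidth: Δω = ω₀/Q = 2538 rad/s; BW = Δω/(2π) = 403.9 Hz.

(a) f₀ = 2251 Hz  (b) Q = 5.572  (c) BW = 403.9 Hz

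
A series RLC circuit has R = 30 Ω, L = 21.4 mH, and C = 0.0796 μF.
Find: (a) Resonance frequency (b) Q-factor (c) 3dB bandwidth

Step 1 — Resonance: ω₀ = 1/√(LC) = 1/√(0.0214·7.96e-08) = 2.423e+04 rad/s.
Step 2 — f₀ = ω₀/(2π) = 3856 Hz.
Step 3 — Series Q: Q = ω₀L/R = 2.423e+04·0.0214/30 = 17.28.
Step 4 — Bandwidth: Δω = ω₀/Q = 1402 rad/s; BW = Δω/(2π) = 223.1 Hz.

(a) f₀ = 3856 Hz  (b) Q = 17.28  (c) BW = 223.1 Hz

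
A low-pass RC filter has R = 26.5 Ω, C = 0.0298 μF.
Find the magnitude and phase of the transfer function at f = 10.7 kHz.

Step 1 — Angular frequency: ω = 2π·1.07e+04 = 6.723e+04 rad/s.
Step 2 — Transfer function: H(jω) = 1/(1 + jωRC).
Step 3 — Denominator: 1 + jωRC = 1 + j·6.723e+04·26.5·2.98e-08 = 1 + j0.05309.
Step 4 — H = 0.9972 - j0.05294.
Step 5 — Magnitude: |H| = 0.9986 (-0.0 dB); phase: φ = -3.0°.

|H| = 0.9986 (-0.0 dB), φ = -3.0°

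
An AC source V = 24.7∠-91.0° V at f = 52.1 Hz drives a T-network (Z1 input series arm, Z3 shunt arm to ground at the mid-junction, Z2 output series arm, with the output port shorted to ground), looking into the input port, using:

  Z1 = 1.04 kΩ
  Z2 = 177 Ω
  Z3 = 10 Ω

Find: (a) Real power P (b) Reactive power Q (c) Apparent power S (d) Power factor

Step 1 — Angular frequency: ω = 2π·f = 2π·52.1 = 327.4 rad/s.
Step 2 — Component impedances:
  Z1: Z = R = 1040 Ω
  Z2: Z = R = 177 Ω
  Z3: Z = R = 10 Ω
Step 3 — With the output port shorted to ground, the output series arm Z2 runs from the junction to ground; the shunt arm Z3 also runs from the junction to ground. They appear in parallel: Z3 || Z2 = 9.465 Ω.
Step 4 — Series with input arm Z1: Z_in = Z1 + (Z3 || Z2) = 1049 Ω = 1049∠0.0° Ω.
Step 5 — Source phasor: V = 24.7∠-91.0° V = -0.4311 - j24.7 V.
Step 6 — Current: I = V / Z = -0.0004108 - j0.02353 A = 0.02354∠-91.0° A.
Step 7 — Complex power: S = V·I* = 0.5813 VA.
Step 8 — Real power: P = Re(S) = 0.5813 W.
Step 9 — Reactive power: Q = Im(S) = 0 VAR.
Step 10 — Apparent power: |S| = 0.5813 VA.
Step 11 — Power factor: PF = P/|S| = 1 (unity).

(a) P = 0.5813 W  (b) Q = 0 VAR  (c) S = 0.5813 VA  (d) PF = 1 (unity)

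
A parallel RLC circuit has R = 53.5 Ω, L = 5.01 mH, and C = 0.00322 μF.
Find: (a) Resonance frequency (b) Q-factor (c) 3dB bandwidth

Step 1 — Resonance: ω₀ = 1/√(LC) = 1/√(0.00501·3.22e-09) = 2.49e+05 rad/s.
Step 2 — f₀ = ω₀/(2π) = 3.963e+04 Hz.
Step 3 — Parallel Q: Q = R/(ω₀L) = 53.5/(2.49e+05·0.00501) = 0.04289.
Step 4 — Bandwidth: Δω = ω₀/Q = 5.805e+06 rad/s; BW = Δω/(2π) = 9.239e+05 Hz.

(a) f₀ = 3.963e+04 Hz  (b) Q = 0.04289  (c) BW = 9.239e+05 Hz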